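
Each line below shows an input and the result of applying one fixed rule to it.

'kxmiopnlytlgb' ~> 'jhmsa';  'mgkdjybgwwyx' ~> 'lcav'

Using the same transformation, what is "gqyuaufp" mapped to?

fte

The transformation: shift every letter 1 place backward in the alphabet (wrapping around), then keep one character in every 3, starting at position 1 (positions 1st, 4th, 7th, ...).
Working it through for "gqyuaufp": intermediate "fpxtzteo", final "fte".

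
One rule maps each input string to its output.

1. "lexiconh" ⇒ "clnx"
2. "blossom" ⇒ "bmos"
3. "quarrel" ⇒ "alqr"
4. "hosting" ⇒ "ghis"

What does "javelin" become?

The rule is to keep every other character starting from the first (positions 1st, 3rd, 5th, ...), then sort the characters into alphabetical order.
On "javelin": the first step gives "jvln", and the second then gives "jlnv".

jlnv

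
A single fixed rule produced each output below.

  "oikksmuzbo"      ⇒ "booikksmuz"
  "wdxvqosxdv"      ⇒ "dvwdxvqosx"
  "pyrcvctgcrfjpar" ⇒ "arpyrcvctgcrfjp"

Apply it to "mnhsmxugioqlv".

Looking at the pairs, the operation is to move the last 2 characters to the front (rotate right by 2).
So "mnhsmxugioqlv" becomes "lvmnhsmxugioq".

lvmnhsmxugioq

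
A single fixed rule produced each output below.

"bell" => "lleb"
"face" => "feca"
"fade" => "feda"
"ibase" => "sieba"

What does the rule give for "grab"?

rgba

The rule is to sort the characters into reverse alphabetical order.
Doing the same to "grab": "rgba".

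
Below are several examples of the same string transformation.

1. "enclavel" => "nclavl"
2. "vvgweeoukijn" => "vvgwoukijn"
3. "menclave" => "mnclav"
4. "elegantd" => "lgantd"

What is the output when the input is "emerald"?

Rule — remove every "e".
Doing the same to "emerald": "mrald".

mrald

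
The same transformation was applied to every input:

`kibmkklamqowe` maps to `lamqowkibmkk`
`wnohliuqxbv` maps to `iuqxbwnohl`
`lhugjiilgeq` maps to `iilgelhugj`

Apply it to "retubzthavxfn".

Rule — delete the last character, then swap the front and back halves of the string.
Applying both steps to "retubzthavxfn": "retubzthavxf", then "thavxfretubz".

thavxfretubz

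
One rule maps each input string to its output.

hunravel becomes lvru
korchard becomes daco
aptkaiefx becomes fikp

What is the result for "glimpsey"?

Looking at the pairs, the operation is to keep every other character starting from the second (positions 2nd, 4th, 6th, ...), then reverse the string.
On "glimpsey": the first step gives "lmsy", and the second then gives "ysml".

ysml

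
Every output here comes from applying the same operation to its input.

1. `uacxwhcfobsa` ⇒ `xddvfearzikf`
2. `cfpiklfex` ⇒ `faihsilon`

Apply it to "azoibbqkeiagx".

The transformation: shift every letter 3 places forward in the alphabet (wrapping around), then take characters alternately from the front and the back (1st, last, 2nd, 2nd-last, ...).
For "azoibbqkeiagx" the result is "dacjrdllehent".

dacjrdllehent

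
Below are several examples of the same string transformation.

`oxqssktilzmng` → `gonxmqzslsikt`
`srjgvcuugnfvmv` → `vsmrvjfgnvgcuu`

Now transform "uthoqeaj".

The rule is to reverse the string, then take characters alternately from the front and the back (1st, last, 2nd, 2nd-last, ...).
Working it through for "uthoqeaj": intermediate "jaeqohtu", final "juatehqo".

juatehqo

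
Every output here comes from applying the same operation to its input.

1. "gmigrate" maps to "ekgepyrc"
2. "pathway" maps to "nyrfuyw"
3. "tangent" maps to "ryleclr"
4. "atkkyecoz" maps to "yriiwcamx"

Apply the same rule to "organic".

The transformation: shift every letter 2 places backward in the alphabet (wrapping around).
So "organic" becomes "mpeylga".

mpeylga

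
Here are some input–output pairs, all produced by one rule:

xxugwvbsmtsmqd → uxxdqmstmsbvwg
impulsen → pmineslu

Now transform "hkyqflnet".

Each output is the input with this applied: reverse the string, then move the last 3 characters to the front (rotate right by 3).
Starting from "hkyqflnet": after the first operation, "tenlfqykh"; after the second, "ykhtenlfq".

ykhtenlfq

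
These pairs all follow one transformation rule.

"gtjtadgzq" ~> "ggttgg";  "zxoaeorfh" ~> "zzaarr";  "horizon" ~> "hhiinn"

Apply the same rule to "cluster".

ccssrr

Each output is the input with this applied: keep one character in every 3, starting at position 1 (positions 1st, 4th, 7th, ...), then double every character.
"cluster" → "ccssrr".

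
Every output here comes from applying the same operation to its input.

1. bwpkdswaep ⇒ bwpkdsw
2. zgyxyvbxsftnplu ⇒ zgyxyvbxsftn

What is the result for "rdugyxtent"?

In each case the input is transformed by: delete the last 3 characters.
Doing the same to "rdugyxtent": "rdugyxt".

rdugyxt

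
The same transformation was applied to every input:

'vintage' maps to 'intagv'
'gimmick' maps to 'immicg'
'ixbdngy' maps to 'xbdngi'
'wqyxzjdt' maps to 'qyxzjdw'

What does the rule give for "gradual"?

Each output is the input with this applied: delete the last character, then move the first character to the end.
"gradual" → "gradua" → "raduag".

raduag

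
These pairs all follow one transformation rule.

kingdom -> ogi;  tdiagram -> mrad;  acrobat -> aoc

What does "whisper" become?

esh

Each output is the input with this applied: keep every other character starting from the second (positions 2nd, 4th, 6th, ...), then reverse the string.
"whisper" → "hse" → "esh".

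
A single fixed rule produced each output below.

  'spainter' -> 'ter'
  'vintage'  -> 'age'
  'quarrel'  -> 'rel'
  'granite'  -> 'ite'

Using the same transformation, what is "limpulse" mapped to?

What's happening: keep only the last 3 characters.
"limpulse" → "lse".

lse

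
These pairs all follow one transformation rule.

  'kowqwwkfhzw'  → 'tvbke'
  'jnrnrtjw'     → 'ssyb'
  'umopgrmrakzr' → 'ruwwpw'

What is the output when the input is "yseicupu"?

xnzz

Rule — keep every other character starting from the second (positions 2nd, 4th, 6th, ...), then shift every letter 5 places forward in the alphabet (wrapping around).
Working it through for "yseicupu": intermediate "siuu", final "xnzz".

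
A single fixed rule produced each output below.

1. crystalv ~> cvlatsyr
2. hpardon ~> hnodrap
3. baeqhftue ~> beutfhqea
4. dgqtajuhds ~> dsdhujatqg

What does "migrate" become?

metargi

Each output is the input with this applied: move the first character to the end, then reverse the string.
Working it through for "migrate": intermediate "igratem", final "metargi".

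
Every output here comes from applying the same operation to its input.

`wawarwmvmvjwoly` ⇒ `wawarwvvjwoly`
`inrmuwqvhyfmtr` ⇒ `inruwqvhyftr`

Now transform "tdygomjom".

tdygojo

Looking at the pairs, the operation is to remove every "m".
Applying that to "tdygomjom" gives "tdygojo".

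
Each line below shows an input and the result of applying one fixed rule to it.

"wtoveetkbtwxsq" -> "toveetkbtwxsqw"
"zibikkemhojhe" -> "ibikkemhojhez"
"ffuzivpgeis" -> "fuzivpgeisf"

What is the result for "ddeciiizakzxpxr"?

deciiizakzxpxrd

In each case the input is transformed by: move the first character to the end.
Doing the same to "ddeciiizakzxpxr": "deciiizakzxpxrd".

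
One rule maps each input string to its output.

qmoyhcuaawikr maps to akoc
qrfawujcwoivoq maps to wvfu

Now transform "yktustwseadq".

eqtt

Rule — keep one character in every 3, starting at position 3 (positions 3rd, 6th, 9th, ...), then move the first 2 characters to the end (rotate left by 2).
On "yktustwseadq": the first step gives "tteq", and the second then gives "eqtt".
(Check on "qmoyhcuaawikr": → "ocak" → "akoc" ✓)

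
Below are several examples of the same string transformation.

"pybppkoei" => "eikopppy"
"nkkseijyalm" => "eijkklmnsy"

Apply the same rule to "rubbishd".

bdhirsu

Rule — sort the characters into alphabetical order, then delete the first character.
On "rubbishd": the first step gives "bbdhirsu", and the second then gives "bdhirsu".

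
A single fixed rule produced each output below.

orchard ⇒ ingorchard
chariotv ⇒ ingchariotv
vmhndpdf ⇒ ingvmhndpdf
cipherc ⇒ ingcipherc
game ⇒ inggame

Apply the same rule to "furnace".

In each case the input is transformed by: prepend "ing".
"furnace" → "ingfurnace".

ingfurnace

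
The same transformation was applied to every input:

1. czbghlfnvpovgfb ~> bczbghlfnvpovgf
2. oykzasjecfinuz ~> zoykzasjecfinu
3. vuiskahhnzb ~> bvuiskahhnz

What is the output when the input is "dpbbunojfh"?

hdpbbunojf

The pattern: move the last character to the front.
Applying that to "dpbbunojfh" gives "hdpbbunojf".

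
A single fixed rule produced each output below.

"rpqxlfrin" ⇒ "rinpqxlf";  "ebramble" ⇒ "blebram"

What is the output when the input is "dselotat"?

Looking at the pairs, the operation is to delete the first character, then move the last 3 characters to the front (rotate right by 3).
For "dselotat", step one produces "selotat"; step two turns that into "tatselo".

tatselo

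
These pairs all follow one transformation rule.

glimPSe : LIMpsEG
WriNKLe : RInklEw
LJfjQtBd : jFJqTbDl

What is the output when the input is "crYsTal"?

RyStALC

In each case the input is transformed by: flip the case of every letter, then move the first character to the end.
For "crYsTal", step one produces "CRyStAL"; step two turns that into "RyStALC".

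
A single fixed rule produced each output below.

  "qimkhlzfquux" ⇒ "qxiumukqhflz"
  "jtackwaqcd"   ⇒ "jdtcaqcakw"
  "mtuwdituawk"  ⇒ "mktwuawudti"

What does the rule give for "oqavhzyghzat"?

otqaazvhhgzy

The rule is to take characters alternately from the front and the back (1st, last, 2nd, 2nd-last, ...).
Applying that to "oqavhzyghzat" gives "otqaazvhhgzy".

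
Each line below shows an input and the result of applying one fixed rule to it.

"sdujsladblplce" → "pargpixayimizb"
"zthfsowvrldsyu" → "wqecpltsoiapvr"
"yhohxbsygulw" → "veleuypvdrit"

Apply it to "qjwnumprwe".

ngtkrjmotb

The pattern: shift every letter 3 places backward in the alphabet (wrapping around).
On "qjwnumprwe" that produces "ngtkrjmotb".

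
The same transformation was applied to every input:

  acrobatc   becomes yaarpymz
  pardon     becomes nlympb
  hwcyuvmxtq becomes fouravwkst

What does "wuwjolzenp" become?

unsluchxmj

What's happening: take characters alternately from the front and the back (1st, last, 2nd, 2nd-last, ...), then shift every letter 2 places backward in the alphabet (wrapping around).
Applying both steps to "wuwjolzenp": "wpunwejzol", then "unsluchxmj".
(Check on "pardon": → "pnaord" → "nlympb" ✓)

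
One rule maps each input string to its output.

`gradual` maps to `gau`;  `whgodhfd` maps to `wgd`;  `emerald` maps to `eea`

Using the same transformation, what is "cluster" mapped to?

cut

Looking at the pairs, the operation is to keep every other character starting from the first (positions 1st, 3rd, 5th, ...), then delete the last character.
On "cluster": the first step gives "cutr", and the second then gives "cut".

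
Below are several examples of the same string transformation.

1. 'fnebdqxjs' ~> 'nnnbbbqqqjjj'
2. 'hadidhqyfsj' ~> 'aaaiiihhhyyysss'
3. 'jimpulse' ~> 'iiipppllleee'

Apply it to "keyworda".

eeewwwrrraaa

Each output is the input with this applied: keep every other character starting from the second (positions 2nd, 4th, 6th, ...), then repeat every character 3 times.
For "keyworda" the result is "eeewwwrrraaa".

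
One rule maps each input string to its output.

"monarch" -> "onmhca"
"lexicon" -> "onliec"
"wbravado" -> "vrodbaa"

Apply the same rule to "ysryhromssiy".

The transformation: sort the characters into reverse alphabetical order, then delete the first character.
For "ysryhromssiy", step one produces "yyysssrromih"; step two turns that into "yysssrromih".

yysssrromih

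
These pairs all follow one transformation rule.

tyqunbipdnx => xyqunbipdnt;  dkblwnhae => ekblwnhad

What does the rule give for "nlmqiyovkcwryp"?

The transformation: swap the first and last characters.
On "nlmqiyovkcwryp" that produces "plmqiyovkcwryn".

plmqiyovkcwryn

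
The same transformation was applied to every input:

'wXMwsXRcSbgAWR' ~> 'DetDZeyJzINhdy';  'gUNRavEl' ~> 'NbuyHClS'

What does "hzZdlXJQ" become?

The rule is to shift every letter 7 places forward in the alphabet (wrapping around), then flip the case of every letter.
Working it through for "hzZdlXJQ": intermediate "ogGksEQX", final "OGgKSeqx".
(Check on "wXMwsXRcSbgAWR": → "dETdzEYjZinHDY" → "DetDZeyJzINhdy" ✓)

OGgKSeqx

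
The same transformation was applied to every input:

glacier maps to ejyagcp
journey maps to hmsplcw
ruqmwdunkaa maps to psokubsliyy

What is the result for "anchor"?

In each case the input is transformed by: shift every letter 2 places backward in the alphabet (wrapping around).
Applying that to "anchor" gives "ylafmp".

ylafmp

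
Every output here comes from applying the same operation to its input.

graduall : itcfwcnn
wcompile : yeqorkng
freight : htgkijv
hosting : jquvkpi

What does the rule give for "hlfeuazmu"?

Rule — shift every letter 2 places forward in the alphabet (wrapping around).
"hlfeuazmu" → "jnhgwcbow".

jnhgwcbow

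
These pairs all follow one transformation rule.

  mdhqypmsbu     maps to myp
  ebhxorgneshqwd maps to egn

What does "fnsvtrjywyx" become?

tjr

What's happening: take characters alternately from the front and the back (1st, last, 2nd, 2nd-last, ...), then keep only the last 3 characters.
Applying both steps to "fnsvtrjywyx": "fxnyswvytjr", then "tjr".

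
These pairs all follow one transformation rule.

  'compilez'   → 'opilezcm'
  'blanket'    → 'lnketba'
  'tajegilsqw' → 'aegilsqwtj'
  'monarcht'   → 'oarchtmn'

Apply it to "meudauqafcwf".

edauqafcwfmu

Looking at the pairs, the operation is to move the first 2 characters to the end (rotate left by 2), then swap the first and last characters.
For "meudauqafcwf", step one produces "udauqafcwfme"; step two turns that into "edauqafcwfmu".
(Check on "compilez": → "mpilezco" → "opilezcm" ✓)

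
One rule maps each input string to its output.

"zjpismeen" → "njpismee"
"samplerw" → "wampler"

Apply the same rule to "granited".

dranite

The pattern: delete the first character, then move the last character to the front.
On "granited" that produces "dranite".
(Check on "zjpismeen": → "jpismeen" → "njpismee" ✓)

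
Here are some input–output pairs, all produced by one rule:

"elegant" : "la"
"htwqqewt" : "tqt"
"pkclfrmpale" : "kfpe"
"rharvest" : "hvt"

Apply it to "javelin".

The rule is to keep one character in every 3, starting at position 2 (positions 2nd, 5th, 8th, ...).
Applying that to "javelin" gives "al".

al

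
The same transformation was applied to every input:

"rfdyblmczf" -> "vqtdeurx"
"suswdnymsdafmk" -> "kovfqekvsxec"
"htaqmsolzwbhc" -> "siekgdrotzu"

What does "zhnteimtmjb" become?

flwaelebt

The rule is to delete the first 2 characters, then shift every letter 8 places backward in the alphabet (wrapping around).
Working it through for "zhnteimtmjb": intermediate "nteimtmjb", final "flwaelebt".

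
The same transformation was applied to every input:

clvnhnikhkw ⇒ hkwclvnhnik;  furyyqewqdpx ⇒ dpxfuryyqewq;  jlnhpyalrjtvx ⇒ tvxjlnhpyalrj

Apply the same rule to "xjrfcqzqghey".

heyxjrfcqzqg

Looking at the pairs, the operation is to move the last 3 characters to the front (rotate right by 3).
On "xjrfcqzqghey" that produces "heyxjrfcqzqg".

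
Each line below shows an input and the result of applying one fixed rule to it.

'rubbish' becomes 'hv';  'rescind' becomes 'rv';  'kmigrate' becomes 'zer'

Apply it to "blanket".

yx

The transformation: keep one character in every 3, starting at position 2 (positions 2nd, 5th, 8th, ...), then shift every letter 13 places forward in the alphabet (wrapping around) — i.e. ROT13.
On "blanket": the first step gives "lk", and the second then gives "yx".
(Check on "rescind": → "ei" → "rv" ✓)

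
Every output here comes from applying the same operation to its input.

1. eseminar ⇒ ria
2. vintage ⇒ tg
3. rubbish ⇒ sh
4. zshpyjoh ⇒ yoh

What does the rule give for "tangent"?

tg

The pattern: sort the characters into reverse alphabetical order, then keep one character in every 3, starting at position 2 (positions 2nd, 5th, 8th, ...).
Applying both steps to "tangent": "ttnngea", then "tg".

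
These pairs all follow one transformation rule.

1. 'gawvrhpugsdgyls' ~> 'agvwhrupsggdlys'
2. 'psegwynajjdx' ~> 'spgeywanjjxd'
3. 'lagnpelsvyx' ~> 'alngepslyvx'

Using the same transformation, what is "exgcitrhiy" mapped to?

What's happening: swap each adjacent pair of characters (1↔2, 3↔4, ...).
"exgcitrhiy" → "xecgtihryi".

xecgtihryi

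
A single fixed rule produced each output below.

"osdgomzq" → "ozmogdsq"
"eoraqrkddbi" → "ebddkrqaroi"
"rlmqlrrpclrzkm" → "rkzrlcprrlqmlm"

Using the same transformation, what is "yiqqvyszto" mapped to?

Rule — reverse the string, then swap the first and last characters.
Applying both steps to "yiqqvyszto": "otzsyvqqiy", then "ytzsyvqqio".

ytzsyvqqio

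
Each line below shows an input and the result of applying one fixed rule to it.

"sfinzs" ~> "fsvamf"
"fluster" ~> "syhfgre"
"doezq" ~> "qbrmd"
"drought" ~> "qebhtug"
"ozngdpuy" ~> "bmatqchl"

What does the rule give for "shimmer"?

The pattern: shift every letter 13 places forward in the alphabet (wrapping around) — i.e. ROT13.
Doing the same to "shimmer": "fuvzzre".

fuvzzre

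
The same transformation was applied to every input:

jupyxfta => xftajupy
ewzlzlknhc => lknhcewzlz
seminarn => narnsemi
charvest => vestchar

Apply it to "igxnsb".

nsbigx

The transformation: swap the front and back halves of the string.
On "igxnsb" that produces "nsbigx".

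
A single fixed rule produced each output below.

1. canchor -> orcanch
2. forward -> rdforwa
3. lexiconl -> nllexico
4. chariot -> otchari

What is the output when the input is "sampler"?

ersampl

In each case the input is transformed by: move the last 2 characters to the front (rotate right by 2).
So "sampler" becomes "ersampl".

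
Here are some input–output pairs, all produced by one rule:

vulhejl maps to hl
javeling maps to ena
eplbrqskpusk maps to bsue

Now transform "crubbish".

bsr

In each case the input is transformed by: move the first 2 characters to the end (rotate left by 2), then keep one character in every 3, starting at position 2 (positions 2nd, 5th, 8th, ...).
Starting from "crubbish": after the first operation, "ubbishcr"; after the second, "bsr".
(Check on "eplbrqskpusk": → "lbrqskpuskep" → "bsue" ✓)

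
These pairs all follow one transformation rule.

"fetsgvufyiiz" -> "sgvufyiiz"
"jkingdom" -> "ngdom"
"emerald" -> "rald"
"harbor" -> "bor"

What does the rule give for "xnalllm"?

lllm

What's happening: delete the first 3 characters.
Applying that to "xnalllm" gives "lllm".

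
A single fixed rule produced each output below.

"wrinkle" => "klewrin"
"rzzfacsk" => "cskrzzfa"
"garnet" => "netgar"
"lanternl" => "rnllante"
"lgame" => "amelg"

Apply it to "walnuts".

Each output is the input with this applied: move the last 3 characters to the front (rotate right by 3).
On "walnuts" that produces "utswaln".

utswaln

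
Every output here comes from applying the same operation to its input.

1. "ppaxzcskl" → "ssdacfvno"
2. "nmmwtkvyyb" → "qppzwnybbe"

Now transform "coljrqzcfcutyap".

Looking at the pairs, the operation is to shift every letter 3 places forward in the alphabet (wrapping around).
For "coljrqzcfcutyap" the result is "fromutcfifxwbds".

fromutcfifxwbds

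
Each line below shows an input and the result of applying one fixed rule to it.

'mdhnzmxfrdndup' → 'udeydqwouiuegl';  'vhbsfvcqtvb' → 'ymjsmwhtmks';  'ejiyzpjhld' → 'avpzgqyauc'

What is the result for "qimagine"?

zhrdzxve

Looking at the pairs, the operation is to shift every letter 9 places backward in the alphabet (wrapping around), then swap each adjacent pair of characters (1↔2, 3↔4, ...).
For "qimagine", step one produces "hzdrxzev"; step two turns that into "zhrdzxve".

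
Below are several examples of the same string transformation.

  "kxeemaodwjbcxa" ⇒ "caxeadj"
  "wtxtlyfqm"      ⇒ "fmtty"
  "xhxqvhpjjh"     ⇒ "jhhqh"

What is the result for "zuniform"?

omui

What's happening: move the last 3 characters to the front (rotate right by 3), then keep every other character starting from the first (positions 1st, 3rd, 5th, ...).
Applying that to "zuniform" gives "omui".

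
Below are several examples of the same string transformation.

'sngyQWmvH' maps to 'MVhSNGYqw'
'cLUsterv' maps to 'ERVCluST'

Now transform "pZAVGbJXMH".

xmhPzavgBj

What's happening: flip the case of every letter, then move the last 3 characters to the front (rotate right by 3).
On "pZAVGbJXMH": the first step gives "PzavgBjxmh", and the second then gives "xmhPzavgBj".
(Check on "cLUsterv": → "CluSTERV" → "ERVCluST" ✓)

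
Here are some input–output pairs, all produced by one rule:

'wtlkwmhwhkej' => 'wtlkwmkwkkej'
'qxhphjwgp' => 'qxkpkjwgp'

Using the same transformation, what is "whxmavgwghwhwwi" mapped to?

The rule is to replace every "h" with "k".
For "whxmavgwghwhwwi" the result is "wkxmavgwgkwkwwi".

wkxmavgwgkwkwwi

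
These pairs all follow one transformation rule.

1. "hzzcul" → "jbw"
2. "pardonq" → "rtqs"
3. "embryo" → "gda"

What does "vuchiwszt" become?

xekuv

The rule is to shift every letter 2 places forward in the alphabet (wrapping around), then keep every other character starting from the first (positions 1st, 3rd, 5th, ...).
On "vuchiwszt" that produces "xekuv".
(Check on "hzzcul": → "jbbewn" → "jbw" ✓)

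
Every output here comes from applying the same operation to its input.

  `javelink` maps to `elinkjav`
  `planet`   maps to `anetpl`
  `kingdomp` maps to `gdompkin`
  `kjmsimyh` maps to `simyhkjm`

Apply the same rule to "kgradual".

The rule is to move the last character to the front, then swap the front and back halves of the string.
Doing the same to "kgradual": "adualkgr".

adualkgr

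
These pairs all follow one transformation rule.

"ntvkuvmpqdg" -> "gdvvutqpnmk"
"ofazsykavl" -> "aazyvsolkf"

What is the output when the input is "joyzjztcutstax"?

Looking at the pairs, the operation is to sort the characters into reverse alphabetical order, then move the last 2 characters to the front (rotate right by 2).
Starting from "joyzjztcutstax": after the first operation, "zzyxutttsojjca"; after the second, "cazzyxutttsojj".

cazzyxutttsojj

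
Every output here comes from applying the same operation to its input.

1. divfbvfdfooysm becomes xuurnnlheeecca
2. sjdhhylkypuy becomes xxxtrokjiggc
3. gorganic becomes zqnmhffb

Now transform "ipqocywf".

Rule — shift every letter 1 place backward in the alphabet (wrapping around), then sort the characters into reverse alphabetical order.
Working it through for "ipqocywf": intermediate "hopnbxve", final "xvponheb".

xvponheb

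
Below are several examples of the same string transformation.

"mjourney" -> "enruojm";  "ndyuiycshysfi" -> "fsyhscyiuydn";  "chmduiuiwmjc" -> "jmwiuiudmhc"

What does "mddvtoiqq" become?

qiotvddm

The rule is to reverse the string, then delete the first character.
On "mddvtoiqq": the first step gives "qqiotvddm", and the second then gives "qiotvddm".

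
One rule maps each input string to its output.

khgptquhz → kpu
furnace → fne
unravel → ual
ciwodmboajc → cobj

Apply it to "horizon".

In each case the input is transformed by: keep one character in every 3, starting at position 1 (positions 1st, 4th, 7th, ...).
Applying that to "horizon" gives "hin".

hin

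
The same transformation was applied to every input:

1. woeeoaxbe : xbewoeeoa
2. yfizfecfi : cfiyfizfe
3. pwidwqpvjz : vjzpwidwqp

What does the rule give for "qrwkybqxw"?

The pattern: move the last 3 characters to the front (rotate right by 3).
Doing the same to "qrwkybqxw": "qxwqrwkyb".

qxwqrwkyb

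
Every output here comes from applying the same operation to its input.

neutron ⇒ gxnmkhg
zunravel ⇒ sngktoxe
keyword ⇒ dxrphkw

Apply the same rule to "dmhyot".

wfarhm

In each case the input is transformed by: shift every letter 7 places backward in the alphabet (wrapping around).
So "dmhyot" becomes "wfarhm".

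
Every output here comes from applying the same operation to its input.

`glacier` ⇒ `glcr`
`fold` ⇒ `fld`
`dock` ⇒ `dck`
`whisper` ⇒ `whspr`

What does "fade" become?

fd

Looking at the pairs, the operation is to remove every vowel.
Applying that to "fade" gives "fd".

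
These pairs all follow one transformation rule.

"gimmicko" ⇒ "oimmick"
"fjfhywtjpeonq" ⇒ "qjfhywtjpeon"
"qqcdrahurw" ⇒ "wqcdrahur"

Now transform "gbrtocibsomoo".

obrtocibsomo

The pattern: delete the first character, then move the last character to the front.
On "gbrtocibsomoo" that produces "obrtocibsomo".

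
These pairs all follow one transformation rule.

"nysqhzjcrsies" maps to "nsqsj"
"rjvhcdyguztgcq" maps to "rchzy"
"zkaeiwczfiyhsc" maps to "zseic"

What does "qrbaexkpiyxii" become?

qiayk

Each output is the input with this applied: keep one character in every 3, starting at position 1 (positions 1st, 4th, 7th, ...), then take characters alternately from the front and the back (1st, last, 2nd, 2nd-last, ...).
"qrbaexkpiyxii" → "qakyi" → "qiayk".
(Check on "zkaeiwczfiyhsc": → "zecis" → "zseic" ✓)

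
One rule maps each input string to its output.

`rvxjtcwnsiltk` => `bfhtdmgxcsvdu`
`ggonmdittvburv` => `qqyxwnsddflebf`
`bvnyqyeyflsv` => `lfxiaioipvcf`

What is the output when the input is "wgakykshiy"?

Rule — shift every letter 10 places forward in the alphabet (wrapping around).
"wgakykshiy" → "gqkuiucrsi".

gqkuiucrsi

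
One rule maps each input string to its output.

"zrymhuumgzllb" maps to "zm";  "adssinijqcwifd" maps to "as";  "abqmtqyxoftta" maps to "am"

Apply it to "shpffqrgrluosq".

The rule is to keep one character in every 3, starting at position 1 (positions 1st, 4th, 7th, ...), then delete the last 3 characters.
Starting from "shpffqrgrluosq": after the first operation, "sfrls"; after the second, "sf".
(Check on "abqmtqyxoftta": → "amyfa" → "am" ✓)

sf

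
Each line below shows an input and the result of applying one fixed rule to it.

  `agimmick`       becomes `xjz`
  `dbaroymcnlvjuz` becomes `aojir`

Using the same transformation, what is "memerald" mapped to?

jbi

The pattern: keep one character in every 3, starting at position 1 (positions 1st, 4th, 7th, ...), then shift every letter 3 places backward in the alphabet (wrapping around).
On "memerald": the first step gives "mel", and the second then gives "jbi".
(Check on "agimmick": → "amc" → "xjz" ✓)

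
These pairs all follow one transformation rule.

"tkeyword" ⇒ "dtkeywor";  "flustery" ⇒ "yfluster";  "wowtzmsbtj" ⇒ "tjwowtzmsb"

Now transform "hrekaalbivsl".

Rule — move the first 3 characters to the end (rotate left by 3), then swap the front and back halves of the string.
For "hrekaalbivsl", step one produces "kaalbivslhre"; step two turns that into "vslhrekaalbi".

vslhrekaalbi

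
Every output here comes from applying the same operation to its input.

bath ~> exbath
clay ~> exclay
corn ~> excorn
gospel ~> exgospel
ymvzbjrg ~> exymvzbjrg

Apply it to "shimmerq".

exshimmerq

Looking at the pairs, the operation is to prepend "ex".
"shimmerq" → "exshimmerq".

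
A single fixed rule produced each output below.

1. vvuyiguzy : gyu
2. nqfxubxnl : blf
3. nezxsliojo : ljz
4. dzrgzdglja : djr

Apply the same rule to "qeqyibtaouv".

Each output is the input with this applied: keep one character in every 3, starting at position 3 (positions 3rd, 6th, 9th, ...), then move the first character to the end.
On "qeqyibtaouv" that produces "boq".

boq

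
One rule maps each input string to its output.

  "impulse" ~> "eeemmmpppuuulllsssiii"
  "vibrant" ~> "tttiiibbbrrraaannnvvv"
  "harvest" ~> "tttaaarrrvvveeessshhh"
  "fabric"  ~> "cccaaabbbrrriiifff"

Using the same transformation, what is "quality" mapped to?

The pattern: swap the first and last characters, then repeat every character 3 times.
Working it through for "quality": intermediate "yualitq", final "yyyuuuaaallliiitttqqq".

yyyuuuaaallliiitttqqq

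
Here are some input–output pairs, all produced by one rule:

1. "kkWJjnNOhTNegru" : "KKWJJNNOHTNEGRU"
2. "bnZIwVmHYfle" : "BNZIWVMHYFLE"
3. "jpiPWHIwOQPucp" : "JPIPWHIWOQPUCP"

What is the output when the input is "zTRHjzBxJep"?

ZTRHJZBXJEP

What's happening: convert every letter to uppercase.
On "zTRHjzBxJep" that produces "ZTRHJZBXJEP".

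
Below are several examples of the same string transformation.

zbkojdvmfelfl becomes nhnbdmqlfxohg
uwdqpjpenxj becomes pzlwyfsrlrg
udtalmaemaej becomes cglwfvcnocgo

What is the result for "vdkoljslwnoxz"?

What's happening: shift every letter 2 places forward in the alphabet (wrapping around), then move the last 3 characters to the front (rotate right by 3).
On "vdkoljslwnoxz": the first step gives "xfmqnlunypqzb", and the second then gives "qzbxfmqnlunyp".

qzbxfmqnlunyp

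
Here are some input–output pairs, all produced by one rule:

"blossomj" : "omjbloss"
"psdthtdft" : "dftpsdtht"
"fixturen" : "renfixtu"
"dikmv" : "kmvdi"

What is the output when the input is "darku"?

rkuda

Each output is the input with this applied: move the last 3 characters to the front (rotate right by 3).
"darku" → "rkuda".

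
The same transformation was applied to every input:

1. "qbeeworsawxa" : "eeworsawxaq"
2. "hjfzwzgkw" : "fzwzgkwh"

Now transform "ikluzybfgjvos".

luzybfgjvosi

Rule — move the first 2 characters to the end (rotate left by 2), then delete the last character.
Working it through for "ikluzybfgjvos": intermediate "luzybfgjvosik", final "luzybfgjvosi".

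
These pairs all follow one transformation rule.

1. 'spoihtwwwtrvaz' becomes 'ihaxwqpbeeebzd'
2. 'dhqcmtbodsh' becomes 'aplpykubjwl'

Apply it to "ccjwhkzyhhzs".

Looking at the pairs, the operation is to move the last 2 characters to the front (rotate right by 2), then shift every letter 8 places forward in the alphabet (wrapping around).
For "ccjwhkzyhhzs", step one produces "zsccjwhkzyhh"; step two turns that into "hakkrepshgpp".
(Check on "spoihtwwwtrvaz": → "azspoihtwwwtrv" → "ihaxwqpbeeebzd" ✓)

hakkrepshgpp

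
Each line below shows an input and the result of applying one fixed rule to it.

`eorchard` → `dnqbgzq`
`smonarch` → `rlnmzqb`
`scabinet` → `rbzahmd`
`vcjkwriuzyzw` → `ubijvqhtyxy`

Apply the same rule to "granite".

fqzmhs

The pattern: delete the last character, then shift every letter 1 place backward in the alphabet (wrapping around).
For "granite", step one produces "granit"; step two turns that into "fqzmhs".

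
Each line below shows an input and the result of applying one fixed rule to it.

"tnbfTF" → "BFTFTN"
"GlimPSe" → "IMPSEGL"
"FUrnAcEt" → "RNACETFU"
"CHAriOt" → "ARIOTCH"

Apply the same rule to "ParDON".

RDONPA

The pattern: move the first 2 characters to the end (rotate left by 2), then convert every letter to uppercase.
For "ParDON" the result is "RDONPA".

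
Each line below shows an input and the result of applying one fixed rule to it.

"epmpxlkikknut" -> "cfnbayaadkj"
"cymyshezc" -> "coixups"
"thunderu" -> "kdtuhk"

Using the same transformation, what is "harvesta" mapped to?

In each case the input is transformed by: delete the first 2 characters, then shift every letter 10 places backward in the alphabet (wrapping around).
"harvesta" → "hluijq".
(Check on "cymyshezc": → "myshezc" → "coixups" ✓)

hluijq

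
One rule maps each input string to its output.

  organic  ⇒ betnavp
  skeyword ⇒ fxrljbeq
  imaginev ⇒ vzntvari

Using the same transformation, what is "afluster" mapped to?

nsyhfgre

What's happening: shift every letter 13 places forward in the alphabet (wrapping around) — i.e. ROT13.
For "afluster" the result is "nsyhfgre".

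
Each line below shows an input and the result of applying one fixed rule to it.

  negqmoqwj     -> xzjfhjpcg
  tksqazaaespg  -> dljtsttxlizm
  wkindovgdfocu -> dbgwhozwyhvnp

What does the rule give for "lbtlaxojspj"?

What's happening: shift every letter 7 places backward in the alphabet (wrapping around), then move the first character to the end.
For "lbtlaxojspj", step one produces "eumetqhclic"; step two turns that into "umetqhclice".

umetqhclice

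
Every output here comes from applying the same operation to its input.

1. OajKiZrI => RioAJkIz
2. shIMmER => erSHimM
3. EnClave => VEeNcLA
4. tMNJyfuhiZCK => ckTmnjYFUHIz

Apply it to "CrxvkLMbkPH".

phcRXVKlmBK

The rule is to move the last 2 characters to the front (rotate right by 2), then flip the case of every letter.
Working it through for "CrxvkLMbkPH": intermediate "PHCrxvkLMbk", final "phcRXVKlmBK".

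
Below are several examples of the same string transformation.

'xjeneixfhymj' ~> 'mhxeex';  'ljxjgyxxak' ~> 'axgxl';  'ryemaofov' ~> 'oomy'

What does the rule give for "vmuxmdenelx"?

lndxm

Looking at the pairs, the operation is to reverse the string, then keep every other character starting from the second (positions 2nd, 4th, 6th, ...).
Starting from "vmuxmdenelx": after the first operation, "xlenedmxumv"; after the second, "lndxm".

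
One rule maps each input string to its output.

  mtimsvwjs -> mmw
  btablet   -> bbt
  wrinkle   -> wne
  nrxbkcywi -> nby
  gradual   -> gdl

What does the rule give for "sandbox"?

sdx

In each case the input is transformed by: keep one character in every 3, starting at position 1 (positions 1st, 4th, 7th, ...).
Applying that to "sandbox" gives "sdx".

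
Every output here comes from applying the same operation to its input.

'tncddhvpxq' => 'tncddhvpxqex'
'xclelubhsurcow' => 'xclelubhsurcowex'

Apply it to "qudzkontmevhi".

The transformation: append "ex".
Doing the same to "qudzkontmevhi": "qudzkontmevhiex".

qudzkontmevhiex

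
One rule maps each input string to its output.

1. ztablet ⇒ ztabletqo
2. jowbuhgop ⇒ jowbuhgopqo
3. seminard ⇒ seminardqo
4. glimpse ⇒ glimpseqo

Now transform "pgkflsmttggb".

pgkflsmttggbqo

What's happening: append "qo".
On "pgkflsmttggb" that produces "pgkflsmttggbqo".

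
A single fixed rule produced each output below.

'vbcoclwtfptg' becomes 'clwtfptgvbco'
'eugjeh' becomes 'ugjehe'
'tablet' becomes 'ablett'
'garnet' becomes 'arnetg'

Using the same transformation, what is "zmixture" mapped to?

Each output is the input with this applied: move the last 2 characters to the front (rotate right by 2), then swap the front and back halves of the string.
For "zmixture", step one produces "rezmixtu"; step two turns that into "ixturezm".

ixturezm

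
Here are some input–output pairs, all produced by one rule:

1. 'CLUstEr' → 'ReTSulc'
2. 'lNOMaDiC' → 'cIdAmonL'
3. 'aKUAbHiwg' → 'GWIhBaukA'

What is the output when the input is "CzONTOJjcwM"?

The transformation: flip the case of every letter, then reverse the string.
For "CzONTOJjcwM", step one produces "cZontojJCWm"; step two turns that into "mWCJjotnoZc".

mWCJjotnoZc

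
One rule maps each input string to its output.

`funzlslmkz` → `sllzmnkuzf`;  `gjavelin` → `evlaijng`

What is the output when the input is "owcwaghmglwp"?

hgmagwlcwwpo

Looking at the pairs, the operation is to swap the front and back halves of the string, then take characters alternately from the front and the back (1st, last, 2nd, 2nd-last, ...).
Starting from "owcwaghmglwp": after the first operation, "hmglwpowcwag"; after the second, "hgmagwlcwwpo".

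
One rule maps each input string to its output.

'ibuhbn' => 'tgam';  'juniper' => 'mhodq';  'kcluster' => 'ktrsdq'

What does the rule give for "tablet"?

The transformation: shift every letter 1 place backward in the alphabet (wrapping around), then delete the first 2 characters.
"tablet" → "szakds" → "akds".

akds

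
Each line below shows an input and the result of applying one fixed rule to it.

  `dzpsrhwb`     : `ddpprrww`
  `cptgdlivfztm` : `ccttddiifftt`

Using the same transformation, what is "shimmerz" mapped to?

What's happening: keep every other character starting from the first (positions 1st, 3rd, 5th, ...), then double every character.
On "shimmerz": the first step gives "simr", and the second then gives "ssiimmrr".
(Check on "cptgdlivfztm": → "ctdift" → "ccttddiifftt" ✓)

ssiimmrr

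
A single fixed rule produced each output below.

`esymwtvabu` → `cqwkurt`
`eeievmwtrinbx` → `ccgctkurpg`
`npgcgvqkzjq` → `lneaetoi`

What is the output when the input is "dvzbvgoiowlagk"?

btxztemgmuj

In each case the input is transformed by: shift every letter 2 places backward in the alphabet (wrapping around), then delete the last 3 characters.
"dvzbvgoiowlagk" → "btxztemgmuj".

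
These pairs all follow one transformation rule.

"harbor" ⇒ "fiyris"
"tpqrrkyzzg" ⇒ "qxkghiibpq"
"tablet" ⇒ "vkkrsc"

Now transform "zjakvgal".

The transformation: move the last 2 characters to the front (rotate right by 2), then shift every letter 9 places backward in the alphabet (wrapping around).
On "zjakvgal": the first step gives "alzjakvg", and the second then gives "rcqarbmx".

rcqarbmx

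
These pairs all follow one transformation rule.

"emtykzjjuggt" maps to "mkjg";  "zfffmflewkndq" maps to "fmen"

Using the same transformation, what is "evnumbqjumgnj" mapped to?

vmjg

The pattern: keep one character in every 3, starting at position 2 (positions 2nd, 5th, 8th, ...).
For "evnumbqjumgnj" the result is "vmjg".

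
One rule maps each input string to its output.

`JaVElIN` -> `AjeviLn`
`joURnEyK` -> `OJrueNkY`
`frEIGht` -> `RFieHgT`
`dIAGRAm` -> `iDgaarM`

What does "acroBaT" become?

Each output is the input with this applied: swap each adjacent pair of characters (1↔2, 3↔4, ...), then flip the case of every letter.
Working it through for "acroBaT": intermediate "caoraBT", final "CAORAbt".

CAORAbt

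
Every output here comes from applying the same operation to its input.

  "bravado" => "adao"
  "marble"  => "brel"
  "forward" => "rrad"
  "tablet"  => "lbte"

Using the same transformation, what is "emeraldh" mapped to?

The rule is to swap each adjacent pair of characters (1↔2, 3↔4, ...), then keep only the last 4 characters.
Starting from "emeraldh": after the first operation, "merelahd"; after the second, "lahd".

lahd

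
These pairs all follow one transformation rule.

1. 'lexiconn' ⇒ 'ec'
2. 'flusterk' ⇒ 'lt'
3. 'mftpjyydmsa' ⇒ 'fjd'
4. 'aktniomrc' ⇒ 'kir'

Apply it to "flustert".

lt

The pattern: delete the last character, then keep one character in every 3, starting at position 2 (positions 2nd, 5th, 8th, ...).
"flustert" → "fluster" → "lt".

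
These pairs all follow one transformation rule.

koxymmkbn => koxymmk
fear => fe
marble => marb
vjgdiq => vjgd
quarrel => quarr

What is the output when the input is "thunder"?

thund

The transformation: delete the last 2 characters.
So "thunder" becomes "thund".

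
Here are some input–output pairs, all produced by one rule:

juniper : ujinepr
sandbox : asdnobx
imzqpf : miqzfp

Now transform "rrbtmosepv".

In each case the input is transformed by: swap each adjacent pair of characters (1↔2, 3↔4, ...).
For "rrbtmosepv" the result is "rrtbomesvp".

rrtbomesvp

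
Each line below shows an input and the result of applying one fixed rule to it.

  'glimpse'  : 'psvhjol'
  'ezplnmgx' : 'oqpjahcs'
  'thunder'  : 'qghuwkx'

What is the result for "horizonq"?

Rule — move the first 3 characters to the end (rotate left by 3), then shift every letter 3 places forward in the alphabet (wrapping around).
So "horizonq" becomes "lcrqtkru".

lcrqtkru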